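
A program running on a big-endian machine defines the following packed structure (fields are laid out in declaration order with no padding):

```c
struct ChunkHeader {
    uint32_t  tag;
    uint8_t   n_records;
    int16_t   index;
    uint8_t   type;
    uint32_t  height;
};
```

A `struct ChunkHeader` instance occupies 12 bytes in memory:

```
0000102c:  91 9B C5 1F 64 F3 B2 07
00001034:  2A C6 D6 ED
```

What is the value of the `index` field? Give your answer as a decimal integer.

`index` follows `tag` (4 B), `n_records` (1 B), so it starts at offset 4 + 1 = 5 and occupies 2 bytes.
Bytes at offsets 5..6: F3 B2.
Big-endian stores the most-significant byte at the lowest address.
The bytes are already most-significant first: 0xF3B2.
Top bit is set, so as a signed 16-bit value this is 0xF3B2 − 2^16 = -3150.

-3150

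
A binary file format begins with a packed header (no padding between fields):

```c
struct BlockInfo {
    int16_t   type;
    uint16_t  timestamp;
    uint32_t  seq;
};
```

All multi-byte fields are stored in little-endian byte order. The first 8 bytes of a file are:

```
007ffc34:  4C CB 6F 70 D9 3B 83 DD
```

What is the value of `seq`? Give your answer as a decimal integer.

3716365273

`seq` follows `type` (2 B), `timestamp` (2 B), so it starts at offset 2 + 2 = 4 and occupies 4 bytes.
Bytes at offsets 4..7: D9 3B 83 DD.
Little-endian: lowest address holds the least-significant byte.
Reassemble most-significant byte first: DD 83 3B D9 → 0xDD833BD9.
0xDD833BD9 = 3716365273.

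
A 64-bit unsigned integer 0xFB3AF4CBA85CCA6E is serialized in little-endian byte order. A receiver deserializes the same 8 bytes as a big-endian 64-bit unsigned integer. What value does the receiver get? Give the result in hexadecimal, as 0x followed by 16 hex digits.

0x6ECA5CA8CBF43AFB

Stored little-endian, the bytes at ascending addresses are 6E CA 5C A8 CB F4 3A FB.
Read back as big-endian, the last byte is least significant, giving 0x6ECA5CA8CBF43AFB.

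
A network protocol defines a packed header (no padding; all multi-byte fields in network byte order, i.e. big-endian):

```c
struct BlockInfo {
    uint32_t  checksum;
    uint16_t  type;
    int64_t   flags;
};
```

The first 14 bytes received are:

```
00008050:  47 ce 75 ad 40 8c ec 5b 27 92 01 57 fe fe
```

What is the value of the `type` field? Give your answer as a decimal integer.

16524

`type` follows `checksum` (4 bytes), so it starts at byte offset 4 and occupies 2 bytes.
Bytes at offsets 4..5: 40 8C.
Big-endian stores the most-significant byte at the lowest address.
The bytes are already most-significant first: 0x408C.
0x408C = 16524.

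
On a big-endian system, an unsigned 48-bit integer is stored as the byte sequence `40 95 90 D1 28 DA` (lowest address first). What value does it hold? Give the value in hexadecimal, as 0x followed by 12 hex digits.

0x409590D128DA

Big-endian: lowest address holds the most-significant byte.
The bytes are already most-significant first: 0x409590D128DA.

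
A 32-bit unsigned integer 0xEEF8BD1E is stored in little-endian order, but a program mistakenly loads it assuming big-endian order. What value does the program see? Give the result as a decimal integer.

Stored little-endian, the bytes at ascending addresses are 1E BD F8 EE.
Read back as big-endian, the last byte is least significant, giving 0x1EBDF8EE.
0x1EBDF8EE = 515766510.

515766510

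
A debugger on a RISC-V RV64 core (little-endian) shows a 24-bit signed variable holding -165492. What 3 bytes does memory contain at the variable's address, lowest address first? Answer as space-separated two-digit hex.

Two's complement of -165492 in 24 bits: 165492 = 0x028674; invert → 0xFD798B; add 1 → 0xFD798C.
Split into bytes (most-significant first): FD 79 8C.
In little-endian order the low byte comes first in memory.
So at ascending addresses the bytes are 8C 79 FD.

8C 79 FD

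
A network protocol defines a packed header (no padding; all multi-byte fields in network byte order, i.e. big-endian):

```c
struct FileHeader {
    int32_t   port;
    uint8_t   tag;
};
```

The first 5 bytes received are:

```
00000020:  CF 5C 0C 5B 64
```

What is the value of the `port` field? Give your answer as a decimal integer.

-816051109

`port` is the first field, at byte offset 0, occupying 4 bytes.
Bytes at offsets 0..3: CF 5C 0C 5B.
In big-endian order the high byte comes first in memory.
The bytes are already most-significant first: 0xCF5C0C5B.
Top bit is set, so as a signed 32-bit value this is 0xCF5C0C5B − 2^32 = -816051109.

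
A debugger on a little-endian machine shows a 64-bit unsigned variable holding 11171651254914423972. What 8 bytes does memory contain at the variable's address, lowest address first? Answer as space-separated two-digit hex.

A4 9C B8 5B A0 AD 09 9B

11171651254914423972 in hexadecimal, padded to 64 bits, is 0x9B09ADA05BB89CA4.
Split into bytes (most-significant first): 9B 09 AD A0 5B B8 9C A4.
In little-endian order the low byte comes first in memory.
So at ascending addresses the bytes are A4 9C B8 5B A0 AD 09 9B.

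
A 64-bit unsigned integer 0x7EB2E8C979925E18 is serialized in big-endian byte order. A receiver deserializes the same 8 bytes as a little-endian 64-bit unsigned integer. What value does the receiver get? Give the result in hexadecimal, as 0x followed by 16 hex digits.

Stored big-endian, the bytes at ascending addresses are 7E B2 E8 C9 79 92 5E 18.
Read back as little-endian, the first byte is least significant, giving 0x185E9279C9E8B27E.

0x185E9279C9E8B27E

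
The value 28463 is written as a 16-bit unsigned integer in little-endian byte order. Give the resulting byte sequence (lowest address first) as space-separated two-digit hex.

2F 6F

28463 in hexadecimal, padded to 16 bits, is 0x6F2F.
Split into bytes (most-significant first): 6F 2F.
Little-endian: lowest address holds the least-significant byte.
So at ascending addresses the bytes are 2F 6F.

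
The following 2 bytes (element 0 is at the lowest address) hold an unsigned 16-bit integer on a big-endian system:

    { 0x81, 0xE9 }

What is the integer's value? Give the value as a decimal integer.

Big-endian: lowest address holds the most-significant byte.
The bytes are already most-significant first: 0x81E9.
0x81E9 = 33257.

33257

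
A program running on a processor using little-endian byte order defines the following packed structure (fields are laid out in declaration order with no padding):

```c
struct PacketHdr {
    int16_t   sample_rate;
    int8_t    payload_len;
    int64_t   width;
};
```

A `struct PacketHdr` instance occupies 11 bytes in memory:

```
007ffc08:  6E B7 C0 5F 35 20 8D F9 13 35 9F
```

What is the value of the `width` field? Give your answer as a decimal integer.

`width` follows `sample_rate` (2 B), `payload_len` (1 B), so it starts at offset 2 + 1 = 3 and occupies 8 bytes.
Bytes at offsets 3..10: 5F 35 20 8D F9 13 35 9F.
In little-endian order the low byte comes first in memory.
Reassemble most-significant byte first: 9F 35 13 F9 8D 20 35 5F → 0x9F3513F98D20355F.
Top bit is set, so as a signed 64-bit value this is 0x9F3513F98D20355F − 2^64 = -6974646485377862305.

-6974646485377862305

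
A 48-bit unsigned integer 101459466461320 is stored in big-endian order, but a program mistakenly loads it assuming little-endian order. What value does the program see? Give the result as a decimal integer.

149672997897820

101459466461320 in 48-bit hexadecimal is 0x5C46DF752088.
Stored big-endian, the bytes at ascending addresses are 5C 46 DF 75 20 88.
Read back as little-endian, the first byte is least significant, giving 0x882075DF465C.
0x882075DF465C = 149672997897820.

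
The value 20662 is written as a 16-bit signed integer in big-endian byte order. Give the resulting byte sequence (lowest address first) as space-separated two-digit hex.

20662 in hexadecimal, padded to 16 bits, is 0x50B6.
Split into bytes (most-significant first): 50 B6.
In big-endian order the high byte comes first in memory.
So the memory order matches the most-significant-first order: 50 B6.

50 B6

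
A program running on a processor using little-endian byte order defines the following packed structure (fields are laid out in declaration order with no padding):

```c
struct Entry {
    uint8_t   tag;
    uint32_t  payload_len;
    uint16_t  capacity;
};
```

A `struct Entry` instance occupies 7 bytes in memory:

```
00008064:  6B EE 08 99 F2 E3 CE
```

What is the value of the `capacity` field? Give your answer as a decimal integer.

`capacity` follows `tag` (1 B), `payload_len` (4 B), so it starts at offset 1 + 4 = 5 and occupies 2 bytes.
Bytes at offsets 5..6: E3 CE.
In little-endian order the low byte comes first in memory.
Reassemble most-significant byte first: CE E3 → 0xCEE3.
0xCEE3 = 52963.

52963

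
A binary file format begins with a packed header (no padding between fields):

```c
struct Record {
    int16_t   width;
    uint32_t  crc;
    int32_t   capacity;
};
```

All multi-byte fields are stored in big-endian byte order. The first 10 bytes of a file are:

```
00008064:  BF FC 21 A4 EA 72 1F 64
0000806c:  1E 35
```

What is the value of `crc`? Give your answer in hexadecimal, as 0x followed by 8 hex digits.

0x21A4EA72

`crc` follows `width` (2 bytes), so it starts at byte offset 2 and occupies 4 bytes.
Bytes at offsets 2..5: 21 A4 EA 72.
In big-endian order the high byte comes first in memory.
The bytes are already most-significant first: 0x21A4EA72.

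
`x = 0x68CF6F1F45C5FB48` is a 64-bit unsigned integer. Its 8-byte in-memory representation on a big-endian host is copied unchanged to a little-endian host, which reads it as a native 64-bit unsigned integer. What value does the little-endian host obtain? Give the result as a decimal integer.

5259013890556022632

Stored big-endian, the bytes at ascending addresses are 68 CF 6F 1F 45 C5 FB 48.
Read back as little-endian, the first byte is least significant, giving 0x48FBC5451F6FCF68.
0x48FBC5451F6FCF68 = 5259013890556022632.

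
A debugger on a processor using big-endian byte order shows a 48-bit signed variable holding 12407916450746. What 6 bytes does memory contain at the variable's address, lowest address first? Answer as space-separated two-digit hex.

0B 48 F1 73 D3 BA

12407916450746 in hexadecimal, padded to 48 bits, is 0x0B48F173D3BA.
Split into bytes (most-significant first): 0B 48 F1 73 D3 BA.
Big-endian: lowest address holds the most-significant byte.
So the memory order matches the most-significant-first order: 0B 48 F1 73 D3 BA.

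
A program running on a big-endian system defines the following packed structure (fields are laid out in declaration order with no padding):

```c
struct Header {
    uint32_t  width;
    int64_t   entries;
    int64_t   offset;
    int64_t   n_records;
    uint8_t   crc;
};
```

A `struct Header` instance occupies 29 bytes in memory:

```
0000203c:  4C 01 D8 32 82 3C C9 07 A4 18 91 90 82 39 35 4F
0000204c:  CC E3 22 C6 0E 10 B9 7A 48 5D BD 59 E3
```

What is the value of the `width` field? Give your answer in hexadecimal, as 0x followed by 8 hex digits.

0x4C01D832

`width` is the first field, at byte offset 0, occupying 4 bytes.
Bytes at offsets 0..3: 4C 01 D8 32.
Big-endian stores the most-significant byte at the lowest address.
The bytes are already most-significant first: 0x4C01D832.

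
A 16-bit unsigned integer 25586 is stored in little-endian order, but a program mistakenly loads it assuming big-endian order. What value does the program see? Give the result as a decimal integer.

62051

25586 in 16-bit hexadecimal is 0x63F2.
Stored little-endian, the bytes at ascending addresses are F2 63.
Read back as big-endian, the last byte is least significant, giving 0xF263.
0xF263 = 62051.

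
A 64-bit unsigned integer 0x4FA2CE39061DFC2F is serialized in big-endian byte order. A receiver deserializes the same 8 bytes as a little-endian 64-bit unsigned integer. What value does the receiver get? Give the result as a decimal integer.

3457670526490550863

Stored big-endian, the bytes at ascending addresses are 4F A2 CE 39 06 1D FC 2F.
Read back as little-endian, the first byte is least significant, giving 0x2FFC1D0639CEA24F.
0x2FFC1D0639CEA24F = 3457670526490550863.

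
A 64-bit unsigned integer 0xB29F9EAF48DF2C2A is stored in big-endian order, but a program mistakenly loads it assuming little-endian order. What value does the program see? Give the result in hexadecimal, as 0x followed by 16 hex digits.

Stored big-endian, the bytes at ascending addresses are B2 9F 9E AF 48 DF 2C 2A.
Read back as little-endian, the first byte is least significant, giving 0x2A2CDF48AF9E9FB2.

0x2A2CDF48AF9E9FB2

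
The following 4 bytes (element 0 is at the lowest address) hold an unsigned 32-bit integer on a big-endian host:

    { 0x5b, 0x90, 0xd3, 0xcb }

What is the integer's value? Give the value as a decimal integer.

1536218059

In big-endian order the high byte comes first in memory.
The bytes are already most-significant first: 0x5B90D3CB.
0x5B90D3CB = 1536218059.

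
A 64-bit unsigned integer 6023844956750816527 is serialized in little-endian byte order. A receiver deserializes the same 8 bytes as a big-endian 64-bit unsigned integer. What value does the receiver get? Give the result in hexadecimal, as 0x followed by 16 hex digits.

6023844956750816527 in 64-bit hexadecimal is 0x5398FF128D29250F.
Stored little-endian, the bytes at ascending addresses are 0F 25 29 8D 12 FF 98 53.
Read back as big-endian, the last byte is least significant, giving 0x0F25298D12FF9853.

0x0F25298D12FF9853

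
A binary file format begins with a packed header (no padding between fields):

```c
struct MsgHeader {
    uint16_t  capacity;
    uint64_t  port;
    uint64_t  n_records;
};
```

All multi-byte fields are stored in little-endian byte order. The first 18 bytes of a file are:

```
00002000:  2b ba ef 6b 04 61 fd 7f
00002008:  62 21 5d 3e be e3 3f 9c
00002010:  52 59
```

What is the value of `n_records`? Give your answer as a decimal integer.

`n_records` follows `capacity` (2 B), `port` (8 B), so it starts at offset 2 + 8 = 10 and occupies 8 bytes.
Bytes at offsets 10..17: 5D 3E BE E3 3F 9C 52 59.
Little-endian stores the least-significant byte at the lowest address.
Reassemble most-significant byte first: 59 52 9C 3F E3 BE 3E 5D → 0x59529C3FE3BE3E5D.
0x59529C3FE3BE3E5D = 6436378615683628637.

6436378615683628637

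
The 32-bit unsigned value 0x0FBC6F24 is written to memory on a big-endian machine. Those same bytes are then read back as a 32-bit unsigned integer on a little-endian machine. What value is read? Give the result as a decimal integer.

Stored big-endian, the bytes at ascending addresses are 0F BC 6F 24.
Read back as little-endian, the first byte is least significant, giving 0x246FBC0F.
0x246FBC0F = 611302415.

611302415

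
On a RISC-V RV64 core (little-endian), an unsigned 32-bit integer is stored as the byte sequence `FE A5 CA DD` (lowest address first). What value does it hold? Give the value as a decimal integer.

Little-endian stores the least-significant byte at the lowest address.
Reassemble most-significant byte first: DD CA A5 FE → 0xDDCAA5FE.
0xDDCAA5FE = 3721045502.

3721045502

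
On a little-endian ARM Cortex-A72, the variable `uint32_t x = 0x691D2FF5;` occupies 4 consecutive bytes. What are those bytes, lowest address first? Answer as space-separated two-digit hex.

F5 2F 1D 69

Split into bytes (most-significant first): 69 1D 2F F5.
Little-endian: lowest address holds the least-significant byte.
So at ascending addresses the bytes are F5 2F 1D 69.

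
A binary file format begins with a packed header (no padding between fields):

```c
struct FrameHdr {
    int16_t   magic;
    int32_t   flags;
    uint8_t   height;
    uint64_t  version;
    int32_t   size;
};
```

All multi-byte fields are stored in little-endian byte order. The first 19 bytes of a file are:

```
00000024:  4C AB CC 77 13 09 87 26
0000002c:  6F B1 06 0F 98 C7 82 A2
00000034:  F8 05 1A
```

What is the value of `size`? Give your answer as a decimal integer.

436598946

`size` follows `magic` (2 B), `flags` (4 B), `height` (1 B), `version` (8 B), so it starts at offset 2 + 4 + 1 + 8 = 15 and occupies 4 bytes.
Bytes at offsets 15..18: A2 F8 05 1A.
In little-endian order the low byte comes first in memory.
Reassemble most-significant byte first: 1A 05 F8 A2 → 0x1A05F8A2.
0x1A05F8A2 = 436598946.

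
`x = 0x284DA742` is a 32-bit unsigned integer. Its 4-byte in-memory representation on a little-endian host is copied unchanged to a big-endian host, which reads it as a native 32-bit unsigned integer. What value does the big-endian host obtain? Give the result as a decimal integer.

Stored little-endian, the bytes at ascending addresses are 42 A7 4D 28.
Read back as big-endian, the last byte is least significant, giving 0x42A74D28.
0x42A74D28 = 1118260520.

1118260520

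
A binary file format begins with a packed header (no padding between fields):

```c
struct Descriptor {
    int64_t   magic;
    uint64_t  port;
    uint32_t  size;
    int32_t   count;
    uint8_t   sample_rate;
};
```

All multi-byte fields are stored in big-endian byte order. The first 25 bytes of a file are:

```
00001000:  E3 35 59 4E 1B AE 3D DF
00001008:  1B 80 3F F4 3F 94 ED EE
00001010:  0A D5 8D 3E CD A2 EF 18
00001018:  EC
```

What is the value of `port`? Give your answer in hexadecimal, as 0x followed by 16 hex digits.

0x1B803FF43F94EDEE

`port` follows `magic` (8 bytes), so it starts at byte offset 8 and occupies 8 bytes.
Bytes at offsets 8..15: 1B 80 3F F4 3F 94 ED EE.
In big-endian order the high byte comes first in memory.
The bytes are already most-significant first: 0x1B803FF43F94EDEE.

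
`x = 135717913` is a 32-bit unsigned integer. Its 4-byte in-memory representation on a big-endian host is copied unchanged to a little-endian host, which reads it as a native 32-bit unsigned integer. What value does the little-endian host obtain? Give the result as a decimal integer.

434378248

135717913 in 32-bit hexadecimal is 0x0816E419.
Stored big-endian, the bytes at ascending addresses are 08 16 E4 19.
Read back as little-endian, the first byte is least significant, giving 0x19E41608.
0x19E41608 = 434378248.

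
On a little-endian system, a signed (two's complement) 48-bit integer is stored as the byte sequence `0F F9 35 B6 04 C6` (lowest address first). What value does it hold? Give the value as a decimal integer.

Little-endian stores the least-significant byte at the lowest address.
Reassemble most-significant byte first: C6 04 B6 35 F9 0F → 0xC604B635F90F.
Top bit is set, so as a signed 48-bit value this is 0xC604B635F90F − 2^48 = -63751437551345.

-63751437551345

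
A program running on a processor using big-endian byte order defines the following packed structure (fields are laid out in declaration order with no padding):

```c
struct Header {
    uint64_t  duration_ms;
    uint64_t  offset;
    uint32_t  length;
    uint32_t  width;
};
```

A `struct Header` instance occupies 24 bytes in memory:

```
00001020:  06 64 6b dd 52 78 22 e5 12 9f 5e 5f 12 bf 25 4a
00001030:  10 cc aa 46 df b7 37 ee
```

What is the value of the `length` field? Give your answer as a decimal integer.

281848390

`length` follows `duration_ms` (8 B), `offset` (8 B), so it starts at offset 8 + 8 = 16 and occupies 4 bytes.
Bytes at offsets 16..19: 10 CC AA 46.
In big-endian order the high byte comes first in memory.
The bytes are already most-significant first: 0x10CCAA46.
0x10CCAA46 = 281848390.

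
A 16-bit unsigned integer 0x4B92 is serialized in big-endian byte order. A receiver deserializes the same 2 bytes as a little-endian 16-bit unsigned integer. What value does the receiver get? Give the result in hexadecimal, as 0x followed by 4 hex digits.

Stored big-endian, the bytes at ascending addresses are 4B 92.
Read back as little-endian, the first byte is least significant, giving 0x924B.

0x924B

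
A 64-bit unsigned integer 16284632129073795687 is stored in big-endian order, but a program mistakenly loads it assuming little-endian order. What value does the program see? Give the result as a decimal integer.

16284632129073795687 in 64-bit hexadecimal is 0xE1FEA2A4475B5267.
Stored big-endian, the bytes at ascending addresses are E1 FE A2 A4 47 5B 52 67.
Read back as little-endian, the first byte is least significant, giving 0x67525B47A4A2FEE1.
0x67525B47A4A2FEE1 = 7445113497259802337.

7445113497259802337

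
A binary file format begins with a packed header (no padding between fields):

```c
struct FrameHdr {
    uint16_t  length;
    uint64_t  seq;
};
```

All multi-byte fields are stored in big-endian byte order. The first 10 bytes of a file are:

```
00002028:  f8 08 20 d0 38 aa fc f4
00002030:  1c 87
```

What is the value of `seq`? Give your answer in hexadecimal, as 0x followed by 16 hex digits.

`seq` follows `length` (2 bytes), so it starts at byte offset 2 and occupies 8 bytes.
Bytes at offsets 2..9: 20 D0 38 AA FC F4 1C 87.
In big-endian order the high byte comes first in memory.
The bytes are already most-significant first: 0x20D038AAFCF41C87.

0x20D038AAFCF41C87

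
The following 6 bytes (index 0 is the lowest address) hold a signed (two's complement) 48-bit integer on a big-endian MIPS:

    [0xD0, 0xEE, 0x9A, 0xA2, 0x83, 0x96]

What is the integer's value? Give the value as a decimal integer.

Big-endian stores the most-significant byte at the lowest address.
The bytes are already most-significant first: 0xD0EE9AA28396.
Top bit is set, so as a signed 48-bit value this is 0xD0EE9AA28396 − 2^48 = -51751761575018.

-51751761575018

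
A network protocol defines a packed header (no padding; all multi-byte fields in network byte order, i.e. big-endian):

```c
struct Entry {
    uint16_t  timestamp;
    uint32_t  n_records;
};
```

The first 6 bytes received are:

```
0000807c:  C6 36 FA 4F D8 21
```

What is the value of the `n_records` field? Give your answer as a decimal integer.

4199536673

`n_records` follows `timestamp` (2 bytes), so it starts at byte offset 2 and occupies 4 bytes.
Bytes at offsets 2..5: FA 4F D8 21.
In big-endian order the high byte comes first in memory.
The bytes are already most-significant first: 0xFA4FD821.
0xFA4FD821 = 4199536673.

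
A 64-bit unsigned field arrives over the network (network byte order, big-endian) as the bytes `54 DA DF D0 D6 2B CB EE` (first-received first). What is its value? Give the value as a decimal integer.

6114445532148255726

Big-endian stores the most-significant byte at the lowest address.
The bytes are already most-significant first: 0x54DADFD0D62BCBEE.
0x54DADFD0D62BCBEE = 6114445532148255726.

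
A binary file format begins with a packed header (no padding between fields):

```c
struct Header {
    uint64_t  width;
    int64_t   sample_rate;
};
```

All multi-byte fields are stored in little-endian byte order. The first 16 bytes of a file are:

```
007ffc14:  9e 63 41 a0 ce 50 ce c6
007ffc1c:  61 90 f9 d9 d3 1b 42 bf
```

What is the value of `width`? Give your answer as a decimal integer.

`width` is the first field, at byte offset 0, occupying 8 bytes.
Bytes at offsets 0..7: 9E 63 41 A0 CE 50 CE C6.
Little-endian: lowest address holds the least-significant byte.
Reassemble most-significant byte first: C6 CE 50 CE A0 41 63 9E → 0xC6CE50CEA041639E.
0xC6CE50CEA041639E = 14325476313094251422.

14325476313094251422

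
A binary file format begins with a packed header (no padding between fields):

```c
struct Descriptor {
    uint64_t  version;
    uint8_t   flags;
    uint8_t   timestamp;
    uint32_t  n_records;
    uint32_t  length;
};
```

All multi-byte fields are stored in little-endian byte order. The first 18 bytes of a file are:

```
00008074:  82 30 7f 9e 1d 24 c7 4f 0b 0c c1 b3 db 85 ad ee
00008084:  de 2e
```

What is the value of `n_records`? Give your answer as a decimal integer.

`n_records` follows `version` (8 B), `flags` (1 B), `timestamp` (1 B), so it starts at offset 8 + 1 + 1 = 10 and occupies 4 bytes.
Bytes at offsets 10..13: C1 B3 DB 85.
Little-endian: lowest address holds the least-significant byte.
Reassemble most-significant byte first: 85 DB B3 C1 → 0x85DBB3C1.
0x85DBB3C1 = 2245768129.

2245768129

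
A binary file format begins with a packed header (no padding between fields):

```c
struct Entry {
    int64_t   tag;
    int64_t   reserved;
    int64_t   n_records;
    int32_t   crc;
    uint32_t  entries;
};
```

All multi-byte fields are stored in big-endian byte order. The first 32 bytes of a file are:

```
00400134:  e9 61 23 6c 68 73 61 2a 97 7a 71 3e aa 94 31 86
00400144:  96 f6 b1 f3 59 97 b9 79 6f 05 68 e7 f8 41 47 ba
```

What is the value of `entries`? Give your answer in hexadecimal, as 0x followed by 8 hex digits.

`entries` follows `tag` (8 B), `reserved` (8 B), `n_records` (8 B), `crc` (4 B), so it starts at offset 8 + 8 + 8 + 4 = 28 and occupies 4 bytes.
Bytes at offsets 28..31: F8 41 47 BA.
Big-endian stores the most-significant byte at the lowest address.
The bytes are already most-significant first: 0xF84147BA.

0xF84147BA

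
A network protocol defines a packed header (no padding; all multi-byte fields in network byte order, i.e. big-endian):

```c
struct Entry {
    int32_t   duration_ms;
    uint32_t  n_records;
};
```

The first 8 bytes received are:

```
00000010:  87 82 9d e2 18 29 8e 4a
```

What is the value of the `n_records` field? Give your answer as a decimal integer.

405376586

`n_records` follows `duration_ms` (4 bytes), so it starts at byte offset 4 and occupies 4 bytes.
Bytes at offsets 4..7: 18 29 8E 4A.
Big-endian: lowest address holds the most-significant byte.
The bytes are already most-significant first: 0x18298E4A.
0x18298E4A = 405376586.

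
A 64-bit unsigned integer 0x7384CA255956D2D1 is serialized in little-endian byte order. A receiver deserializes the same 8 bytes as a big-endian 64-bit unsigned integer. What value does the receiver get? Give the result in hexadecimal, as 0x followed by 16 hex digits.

0xD1D2565925CA8473

Stored little-endian, the bytes at ascending addresses are D1 D2 56 59 25 CA 84 73.
Read back as big-endian, the last byte is least significant, giving 0xD1D2565925CA8473.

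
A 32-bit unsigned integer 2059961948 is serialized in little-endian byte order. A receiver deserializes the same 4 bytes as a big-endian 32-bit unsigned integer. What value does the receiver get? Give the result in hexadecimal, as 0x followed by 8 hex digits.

0x5C86C87A

2059961948 in 32-bit hexadecimal is 0x7AC8865C.
Stored little-endian, the bytes at ascending addresses are 5C 86 C8 7A.
Read back as big-endian, the last byte is least significant, giving 0x5C86C87A.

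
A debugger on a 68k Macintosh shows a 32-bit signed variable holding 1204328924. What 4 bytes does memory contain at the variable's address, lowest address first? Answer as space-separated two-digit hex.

1204328924 in hexadecimal, padded to 32 bits, is 0x47C899DC.
Split into bytes (most-significant first): 47 C8 99 DC.
In big-endian order the high byte comes first in memory.
So the memory order matches the most-significant-first order: 47 C8 99 DC.

47 C8 99 DC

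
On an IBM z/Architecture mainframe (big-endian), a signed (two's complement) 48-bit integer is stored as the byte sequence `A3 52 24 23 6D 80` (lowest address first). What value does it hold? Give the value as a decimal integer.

-101901787763328

Big-endian: lowest address holds the most-significant byte.
The bytes are already most-significant first: 0xA35224236D80.
Top bit is set, so as a signed 48-bit value this is 0xA35224236D80 − 2^48 = -101901787763328.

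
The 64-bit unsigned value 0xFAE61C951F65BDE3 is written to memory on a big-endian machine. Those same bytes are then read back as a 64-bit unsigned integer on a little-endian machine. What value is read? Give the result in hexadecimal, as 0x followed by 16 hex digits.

0xE3BD651F951CE6FA

Stored big-endian, the bytes at ascending addresses are FA E6 1C 95 1F 65 BD E3.
Read back as little-endian, the first byte is least significant, giving 0xE3BD651F951CE6FA.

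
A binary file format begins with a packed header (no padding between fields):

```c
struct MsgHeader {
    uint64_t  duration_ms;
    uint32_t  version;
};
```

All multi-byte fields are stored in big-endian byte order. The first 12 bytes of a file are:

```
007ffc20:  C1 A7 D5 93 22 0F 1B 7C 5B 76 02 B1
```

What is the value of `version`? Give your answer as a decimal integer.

1534460593

`version` follows `duration_ms` (8 bytes), so it starts at byte offset 8 and occupies 4 bytes.
Bytes at offsets 8..11: 5B 76 02 B1.
Big-endian stores the most-significant byte at the lowest address.
The bytes are already most-significant first: 0x5B7602B1.
0x5B7602B1 = 1534460593.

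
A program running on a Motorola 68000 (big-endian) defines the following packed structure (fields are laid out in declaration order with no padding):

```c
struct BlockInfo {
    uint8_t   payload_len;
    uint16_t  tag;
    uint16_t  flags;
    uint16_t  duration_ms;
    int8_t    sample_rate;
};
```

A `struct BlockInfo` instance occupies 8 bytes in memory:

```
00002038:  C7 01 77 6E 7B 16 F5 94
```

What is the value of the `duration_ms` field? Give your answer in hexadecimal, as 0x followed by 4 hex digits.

`duration_ms` follows `payload_len` (1 B), `tag` (2 B), `flags` (2 B), so it starts at offset 1 + 2 + 2 = 5 and occupies 2 bytes.
Bytes at offsets 5..6: 16 F5.
In big-endian order the high byte comes first in memory.
The bytes are already most-significant first: 0x16F5.

0x16F5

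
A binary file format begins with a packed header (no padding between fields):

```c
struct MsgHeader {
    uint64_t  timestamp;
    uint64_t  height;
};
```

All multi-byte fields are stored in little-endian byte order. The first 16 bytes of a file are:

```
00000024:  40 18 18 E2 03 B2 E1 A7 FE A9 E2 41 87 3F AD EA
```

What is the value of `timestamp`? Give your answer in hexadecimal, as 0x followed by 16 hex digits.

0xA7E1B203E2181840

`timestamp` is the first field, at byte offset 0, occupying 8 bytes.
Bytes at offsets 0..7: 40 18 18 E2 03 B2 E1 A7.
Little-endian: lowest address holds the least-significant byte.
Reassemble most-significant byte first: A7 E1 B2 03 E2 18 18 40 → 0xA7E1B203E2181840.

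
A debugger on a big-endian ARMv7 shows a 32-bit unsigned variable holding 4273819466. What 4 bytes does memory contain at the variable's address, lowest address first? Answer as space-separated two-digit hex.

FE BD 4F 4A

4273819466 in hexadecimal, padded to 32 bits, is 0xFEBD4F4A.
Split into bytes (most-significant first): FE BD 4F 4A.
In big-endian order the high byte comes first in memory.
So the memory order matches the most-significant-first order: FE BD 4F 4A.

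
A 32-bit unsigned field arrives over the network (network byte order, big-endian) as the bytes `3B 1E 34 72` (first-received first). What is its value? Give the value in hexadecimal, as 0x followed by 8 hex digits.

In big-endian order the high byte comes first in memory.
The bytes are already most-significant first: 0x3B1E3472.

0x3B1E3472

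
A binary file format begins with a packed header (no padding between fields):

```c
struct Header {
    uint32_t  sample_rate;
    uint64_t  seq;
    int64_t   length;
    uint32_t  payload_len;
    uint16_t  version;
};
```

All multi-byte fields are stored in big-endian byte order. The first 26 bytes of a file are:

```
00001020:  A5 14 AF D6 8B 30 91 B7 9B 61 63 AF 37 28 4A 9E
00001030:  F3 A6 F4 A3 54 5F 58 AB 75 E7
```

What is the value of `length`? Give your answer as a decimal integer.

`length` follows `sample_rate` (4 B), `seq` (8 B), so it starts at offset 4 + 8 = 12 and occupies 8 bytes.
Bytes at offsets 12..19: 37 28 4A 9E F3 A6 F4 A3.
Big-endian stores the most-significant byte at the lowest address.
The bytes are already most-significant first: 0x37284A9EF3A6F4A3.
0x37284A9EF3A6F4A3 = 3974508717707556003.

3974508717707556003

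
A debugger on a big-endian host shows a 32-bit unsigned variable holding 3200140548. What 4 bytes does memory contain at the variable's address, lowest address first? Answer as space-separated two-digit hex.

BE BE 45 04

3200140548 in hexadecimal, padded to 32 bits, is 0xBEBE4504.
Split into bytes (most-significant first): BE BE 45 04.
In big-endian order the high byte comes first in memory.
So the memory order matches the most-significant-first order: BE BE 45 04.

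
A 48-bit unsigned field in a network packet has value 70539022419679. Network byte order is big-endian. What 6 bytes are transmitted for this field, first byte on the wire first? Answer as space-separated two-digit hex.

70539022419679 in hexadecimal, padded to 48 bits, is 0x4027A55FC6DF.
Split into bytes (most-significant first): 40 27 A5 5F C6 DF.
In big-endian order the high byte comes first in memory.
So the memory order matches the most-significant-first order: 40 27 A5 5F C6 DF.

40 27 A5 5F C6 DF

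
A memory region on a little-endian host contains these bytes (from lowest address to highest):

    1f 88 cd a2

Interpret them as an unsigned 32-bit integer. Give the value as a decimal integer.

2731378719

Little-endian stores the least-significant byte at the lowest address.
Reassemble most-significant byte first: A2 CD 88 1F → 0xA2CD881F.
0xA2CD881F = 2731378719.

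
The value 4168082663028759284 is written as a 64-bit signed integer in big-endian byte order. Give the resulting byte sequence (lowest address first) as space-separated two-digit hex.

39 D8 01 19 3C 4B 1A F4

4168082663028759284 in hexadecimal, padded to 64 bits, is 0x39D801193C4B1AF4.
Split into bytes (most-significant first): 39 D8 01 19 3C 4B 1A F4.
In big-endian order the high byte comes first in memory.
So the memory order matches the most-significant-first order: 39 D8 01 19 3C 4B 1A F4.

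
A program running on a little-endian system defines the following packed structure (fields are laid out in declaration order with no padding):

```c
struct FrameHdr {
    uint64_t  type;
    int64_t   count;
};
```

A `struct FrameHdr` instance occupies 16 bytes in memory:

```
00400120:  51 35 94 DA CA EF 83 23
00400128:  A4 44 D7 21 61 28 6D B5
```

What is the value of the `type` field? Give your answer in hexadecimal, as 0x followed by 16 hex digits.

0x2383EFCADA943551

`type` is the first field, at byte offset 0, occupying 8 bytes.
Bytes at offsets 0..7: 51 35 94 DA CA EF 83 23.
Little-endian: lowest address holds the least-significant byte.
Reassemble most-significant byte first: 23 83 EF CA DA 94 35 51 → 0x2383EFCADA943551.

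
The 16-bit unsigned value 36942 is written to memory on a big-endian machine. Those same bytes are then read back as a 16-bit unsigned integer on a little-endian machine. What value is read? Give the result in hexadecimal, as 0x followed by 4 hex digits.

36942 in 16-bit hexadecimal is 0x904E.
Stored big-endian, the bytes at ascending addresses are 90 4E.
Read back as little-endian, the first byte is least significant, giving 0x4E90.

0x4E90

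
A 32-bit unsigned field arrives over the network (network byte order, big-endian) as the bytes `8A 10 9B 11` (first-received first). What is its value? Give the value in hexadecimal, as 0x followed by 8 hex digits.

0x8A109B11

Big-endian stores the most-significant byte at the lowest address.
The bytes are already most-significant first: 0x8A109B11.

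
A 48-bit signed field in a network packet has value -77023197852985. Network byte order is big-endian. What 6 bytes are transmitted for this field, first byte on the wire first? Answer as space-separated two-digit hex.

Two's complement of -77023197852985 in 48 bits: 77023197852985 = 0x460D5C58F539; invert → 0xB9F2A3A70AC6; add 1 → 0xB9F2A3A70AC7.
Split into bytes (most-significant first): B9 F2 A3 A7 0A C7.
Big-endian: lowest address holds the most-significant byte.
So the memory order matches the most-significant-first order: B9 F2 A3 A7 0A C7.

B9 F2 A3 A7 0A C7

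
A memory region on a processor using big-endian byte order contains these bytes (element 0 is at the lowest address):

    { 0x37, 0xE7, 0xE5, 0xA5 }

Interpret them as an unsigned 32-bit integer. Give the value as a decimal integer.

Big-endian: lowest address holds the most-significant byte.
The bytes are already most-significant first: 0x37E7E5A5.
0x37E7E5A5 = 937944485.

937944485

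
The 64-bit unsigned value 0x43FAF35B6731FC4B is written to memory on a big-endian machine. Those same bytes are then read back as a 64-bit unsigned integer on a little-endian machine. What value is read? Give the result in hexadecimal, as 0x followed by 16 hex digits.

0x4BFC31675BF3FA43

Stored big-endian, the bytes at ascending addresses are 43 FA F3 5B 67 31 FC 4B.
Read back as little-endian, the first byte is least significant, giving 0x4BFC31675BF3FA43.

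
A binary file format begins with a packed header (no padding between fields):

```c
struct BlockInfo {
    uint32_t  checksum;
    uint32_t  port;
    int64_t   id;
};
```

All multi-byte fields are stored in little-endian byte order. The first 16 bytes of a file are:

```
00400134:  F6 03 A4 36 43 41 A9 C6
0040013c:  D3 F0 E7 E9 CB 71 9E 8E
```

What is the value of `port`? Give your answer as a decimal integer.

3332981059

`port` follows `checksum` (4 bytes), so it starts at byte offset 4 and occupies 4 bytes.
Bytes at offsets 4..7: 43 41 A9 C6.
In little-endian order the low byte comes first in memory.
Reassemble most-significant byte first: C6 A9 41 43 → 0xC6A94143.
0xC6A94143 = 3332981059.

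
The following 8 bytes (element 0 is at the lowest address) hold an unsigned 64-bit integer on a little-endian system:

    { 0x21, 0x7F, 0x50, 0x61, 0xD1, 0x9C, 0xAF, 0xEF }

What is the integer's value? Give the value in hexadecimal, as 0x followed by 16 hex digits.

0xEFAF9CD161507F21

Little-endian: lowest address holds the least-significant byte.
Reassemble most-significant byte first: EF AF 9C D1 61 50 7F 21 → 0xEFAF9CD161507F21.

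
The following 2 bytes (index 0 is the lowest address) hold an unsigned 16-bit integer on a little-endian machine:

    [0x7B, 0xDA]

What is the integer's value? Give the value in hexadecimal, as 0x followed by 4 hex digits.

0xDA7B

Little-endian: lowest address holds the least-significant byte.
Reassemble most-significant byte first: DA 7B → 0xDA7B.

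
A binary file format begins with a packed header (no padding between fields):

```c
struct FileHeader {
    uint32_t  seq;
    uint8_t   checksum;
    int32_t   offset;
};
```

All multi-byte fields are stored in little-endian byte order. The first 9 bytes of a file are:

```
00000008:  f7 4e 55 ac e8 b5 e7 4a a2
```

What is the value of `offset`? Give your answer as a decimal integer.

-1572149323

`offset` follows `seq` (4 B), `checksum` (1 B), so it starts at offset 4 + 1 = 5 and occupies 4 bytes.
Bytes at offsets 5..8: B5 E7 4A A2.
Little-endian: lowest address holds the least-significant byte.
Reassemble most-significant byte first: A2 4A E7 B5 → 0xA24AE7B5.
Top bit is set, so as a signed 32-bit value this is 0xA24AE7B5 − 2^32 = -1572149323.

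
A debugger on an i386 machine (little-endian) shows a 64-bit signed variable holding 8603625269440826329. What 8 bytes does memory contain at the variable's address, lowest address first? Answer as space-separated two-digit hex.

8603625269440826329 in hexadecimal, padded to 64 bits, is 0x776637993D984BD9.
Split into bytes (most-significant first): 77 66 37 99 3D 98 4B D9.
In little-endian order the low byte comes first in memory.
So at ascending addresses the bytes are D9 4B 98 3D 99 37 66 77.

D9 4B 98 3D 99 37 66 77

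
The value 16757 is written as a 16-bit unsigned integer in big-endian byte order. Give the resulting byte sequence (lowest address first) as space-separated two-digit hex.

16757 in hexadecimal, padded to 16 bits, is 0x4175.
Split into bytes (most-significant first): 41 75.
Big-endian: lowest address holds the most-significant byte.
So the memory order matches the most-significant-first order: 41 75.

41 75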